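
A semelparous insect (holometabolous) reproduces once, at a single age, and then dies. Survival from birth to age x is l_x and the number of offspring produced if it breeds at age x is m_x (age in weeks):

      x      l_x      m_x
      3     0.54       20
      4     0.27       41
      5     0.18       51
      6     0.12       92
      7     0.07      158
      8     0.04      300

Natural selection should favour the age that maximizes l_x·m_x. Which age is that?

Expected offspring if breeding at age x = l_x × m_x:
  age 3: 0.54 × 20 = 10.800
  age 4: 0.27 × 41 = 11.070
  age 5: 0.18 × 51 = 9.180
  age 6: 0.12 × 92 = 11.040
  age 7: 0.07 × 158 = 11.060
  age 8: 0.04 × 300 = 12.000
Maximum at age 8 (12.000).

8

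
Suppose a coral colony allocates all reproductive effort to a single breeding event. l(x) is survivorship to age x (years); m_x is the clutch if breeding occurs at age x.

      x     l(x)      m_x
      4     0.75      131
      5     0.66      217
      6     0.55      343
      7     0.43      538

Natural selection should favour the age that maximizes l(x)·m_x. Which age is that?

Expected offspring if breeding at age x = l(x) × m_x:
  age 4: 0.75 × 131 = 98.250
  age 5: 0.66 × 217 = 143.220
  age 6: 0.55 × 343 = 188.650
  age 7: 0.43 × 538 = 231.340
Maximum at age 7 (231.340).

7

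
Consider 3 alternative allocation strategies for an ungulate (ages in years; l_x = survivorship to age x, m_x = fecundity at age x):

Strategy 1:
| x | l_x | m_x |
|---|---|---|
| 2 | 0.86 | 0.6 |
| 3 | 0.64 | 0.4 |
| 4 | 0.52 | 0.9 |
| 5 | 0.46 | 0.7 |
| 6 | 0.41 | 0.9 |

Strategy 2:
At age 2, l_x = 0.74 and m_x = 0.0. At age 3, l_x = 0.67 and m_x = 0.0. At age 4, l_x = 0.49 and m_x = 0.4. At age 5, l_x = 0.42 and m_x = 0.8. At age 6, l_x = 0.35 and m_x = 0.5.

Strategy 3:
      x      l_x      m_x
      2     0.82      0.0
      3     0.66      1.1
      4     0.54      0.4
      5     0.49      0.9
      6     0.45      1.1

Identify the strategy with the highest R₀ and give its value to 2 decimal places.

1.93

Strategy 1: R₀ = 0.86×0.6 + 0.64×0.4 + 0.52×0.9 + 0.46×0.7 + 0.41×0.9 = 1.9310
Strategy 2: R₀ = 0.74×0.0 + 0.67×0.0 + 0.49×0.4 + 0.42×0.8 + 0.35×0.5 = 0.7070
Strategy 3: R₀ = 0.82×0.0 + 0.66×1.1 + 0.54×0.4 + 0.49×0.9 + 0.45×1.1 = 1.8780
Highest R₀: strategy 1 with 1.9310.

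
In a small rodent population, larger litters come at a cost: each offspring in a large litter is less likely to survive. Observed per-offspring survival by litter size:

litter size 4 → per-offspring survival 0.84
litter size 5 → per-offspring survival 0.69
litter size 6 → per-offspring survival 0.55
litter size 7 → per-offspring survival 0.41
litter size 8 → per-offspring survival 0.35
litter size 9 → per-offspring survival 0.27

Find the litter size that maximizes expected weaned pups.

Expected weaned pups = c × s(c):
  c=4: 4 × 0.84 = 3.360
  c=5: 5 × 0.69 = 3.450
  c=6: 6 × 0.55 = 3.300
  c=7: 7 × 0.41 = 2.870
  c=8: 8 × 0.35 = 2.800
  c=9: 9 × 0.27 = 2.430
Maximum at c = 5 (3.450 weaned pups).

5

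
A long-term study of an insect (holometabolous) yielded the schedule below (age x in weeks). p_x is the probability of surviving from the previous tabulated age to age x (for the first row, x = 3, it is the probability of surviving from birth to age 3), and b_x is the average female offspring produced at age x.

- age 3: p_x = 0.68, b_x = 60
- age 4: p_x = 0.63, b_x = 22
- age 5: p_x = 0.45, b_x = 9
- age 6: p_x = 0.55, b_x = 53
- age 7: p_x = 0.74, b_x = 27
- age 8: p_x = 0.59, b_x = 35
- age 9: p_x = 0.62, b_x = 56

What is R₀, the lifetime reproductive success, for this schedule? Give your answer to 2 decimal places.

Survivorship from birth: l_x = p_3·p_4·…·p_x.
  l_3 = 0.68000
  l_4 = 0.42840
  l_5 = 0.19278
  l_6 = 0.10603
  l_7 = 0.07846
  l_8 = 0.04629
  l_9 = 0.02870
R₀ = Σ l_x b_x:
  age 3: 0.68000 × 60 = 40.8000
  age 4: 0.42840 × 22 = 9.4248
  age 5: 0.19278 × 9 = 1.7350
  age 6: 0.10603 × 53 = 5.6196
  age 7: 0.07846 × 27 = 2.1184
  age 8: 0.04629 × 35 = 1.6201
  age 9: 0.02870 × 56 = 1.6072
R₀ = 40.8000 + 9.4248 + 1.7350 + 5.6196 + 2.1184 + 1.6201 + 1.6072 = 62.9252

62.93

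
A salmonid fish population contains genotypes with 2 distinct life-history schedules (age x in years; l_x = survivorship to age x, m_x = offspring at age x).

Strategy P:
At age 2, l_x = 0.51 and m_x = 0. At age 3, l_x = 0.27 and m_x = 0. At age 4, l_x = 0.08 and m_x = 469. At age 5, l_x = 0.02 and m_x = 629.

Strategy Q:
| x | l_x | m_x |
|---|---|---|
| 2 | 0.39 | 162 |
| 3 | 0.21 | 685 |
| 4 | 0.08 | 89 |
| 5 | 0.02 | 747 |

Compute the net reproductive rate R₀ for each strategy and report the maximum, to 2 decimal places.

229.09

Strategy P: R₀ = 0.51×0 + 0.27×0 + 0.08×469 + 0.02×629 = 50.1000
Strategy Q: R₀ = 0.39×162 + 0.21×685 + 0.08×89 + 0.02×747 = 229.0900
Highest R₀: strategy Q with 229.0900.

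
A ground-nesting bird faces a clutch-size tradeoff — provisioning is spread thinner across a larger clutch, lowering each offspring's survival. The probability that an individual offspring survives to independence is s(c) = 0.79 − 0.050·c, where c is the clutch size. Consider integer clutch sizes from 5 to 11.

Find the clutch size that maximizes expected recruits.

8

Expected recruits = c × s(c):
  c=5: 5 × 0.540 = 2.700
  c=6: 6 × 0.490 = 2.940
  c=7: 7 × 0.440 = 3.080
  c=8: 8 × 0.390 = 3.120
  c=9: 9 × 0.340 = 3.060
  c=10: 10 × 0.290 = 2.900
  c=11: 11 × 0.240 = 2.640
Maximum at c = 8 (3.120 recruits).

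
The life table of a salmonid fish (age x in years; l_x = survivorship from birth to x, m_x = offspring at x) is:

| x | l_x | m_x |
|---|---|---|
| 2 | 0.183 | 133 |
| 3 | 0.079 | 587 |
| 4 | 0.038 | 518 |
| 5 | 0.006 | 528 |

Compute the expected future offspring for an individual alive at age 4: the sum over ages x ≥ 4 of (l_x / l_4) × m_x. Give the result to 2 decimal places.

601.37

l_4 = 0.038. Conditional survival from age 4 to x is l_x / l_4.
  x=4: (0.038/0.038) × 518 = 518.0000
  x=5: (0.006/0.038) × 528 = 83.3684
Sum = 518.0000 + 83.3684 = 601.3684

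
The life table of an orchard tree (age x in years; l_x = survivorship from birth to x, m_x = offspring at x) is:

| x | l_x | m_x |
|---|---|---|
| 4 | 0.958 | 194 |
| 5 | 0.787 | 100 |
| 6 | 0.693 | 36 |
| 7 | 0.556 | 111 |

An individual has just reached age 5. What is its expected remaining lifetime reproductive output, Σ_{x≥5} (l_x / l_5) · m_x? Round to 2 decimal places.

210.12

l_5 = 0.787. Conditional survival from age 5 to x is l_x / l_5.
  x=5: (0.787/0.787) × 100 = 100.0000
  x=6: (0.693/0.787) × 36 = 31.7001
  x=7: (0.556/0.787) × 111 = 78.4193
Sum = 100.0000 + 31.7001 + 78.4193 = 210.1194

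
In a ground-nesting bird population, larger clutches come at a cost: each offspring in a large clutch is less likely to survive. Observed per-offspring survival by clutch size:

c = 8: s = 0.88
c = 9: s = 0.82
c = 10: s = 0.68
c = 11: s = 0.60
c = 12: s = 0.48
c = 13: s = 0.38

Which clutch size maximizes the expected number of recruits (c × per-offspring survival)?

Expected recruits = c × s(c):
  c=8: 8 × 0.88 = 7.040
  c=9: 9 × 0.82 = 7.380
  c=10: 10 × 0.68 = 6.800
  c=11: 11 × 0.60 = 6.600
  c=12: 12 × 0.48 = 5.760
  c=13: 13 × 0.38 = 4.940
Maximum at c = 9 (7.380 recruits).

9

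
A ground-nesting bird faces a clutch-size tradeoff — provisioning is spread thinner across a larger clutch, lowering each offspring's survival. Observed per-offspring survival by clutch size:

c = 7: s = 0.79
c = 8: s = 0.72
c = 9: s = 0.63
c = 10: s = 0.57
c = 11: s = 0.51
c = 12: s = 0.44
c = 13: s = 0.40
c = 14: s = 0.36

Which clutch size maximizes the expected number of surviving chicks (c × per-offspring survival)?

8

Expected surviving chicks = c × s(c):
  c=7: 7 × 0.79 = 5.530
  c=8: 8 × 0.72 = 5.760
  c=9: 9 × 0.63 = 5.670
  c=10: 10 × 0.57 = 5.700
  c=11: 11 × 0.51 = 5.610
  c=12: 12 × 0.44 = 5.280
  c=13: 13 × 0.40 = 5.200
  c=14: 14 × 0.36 = 5.040
Maximum at c = 8 (5.760 surviving chicks).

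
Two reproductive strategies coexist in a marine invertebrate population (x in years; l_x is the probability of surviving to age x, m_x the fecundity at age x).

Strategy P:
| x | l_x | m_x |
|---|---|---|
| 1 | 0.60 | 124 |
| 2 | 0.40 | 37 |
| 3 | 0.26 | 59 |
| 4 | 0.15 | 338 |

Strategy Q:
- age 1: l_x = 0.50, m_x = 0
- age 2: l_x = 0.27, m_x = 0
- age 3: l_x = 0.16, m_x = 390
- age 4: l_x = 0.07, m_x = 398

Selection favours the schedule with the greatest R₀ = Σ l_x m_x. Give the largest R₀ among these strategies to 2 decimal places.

Strategy P: R₀ = 0.60×124 + 0.40×37 + 0.26×59 + 0.15×338 = 155.2400
Strategy Q: R₀ = 0.50×0 + 0.27×0 + 0.16×390 + 0.07×398 = 90.2600
Highest R₀: strategy P with 155.2400.

155.24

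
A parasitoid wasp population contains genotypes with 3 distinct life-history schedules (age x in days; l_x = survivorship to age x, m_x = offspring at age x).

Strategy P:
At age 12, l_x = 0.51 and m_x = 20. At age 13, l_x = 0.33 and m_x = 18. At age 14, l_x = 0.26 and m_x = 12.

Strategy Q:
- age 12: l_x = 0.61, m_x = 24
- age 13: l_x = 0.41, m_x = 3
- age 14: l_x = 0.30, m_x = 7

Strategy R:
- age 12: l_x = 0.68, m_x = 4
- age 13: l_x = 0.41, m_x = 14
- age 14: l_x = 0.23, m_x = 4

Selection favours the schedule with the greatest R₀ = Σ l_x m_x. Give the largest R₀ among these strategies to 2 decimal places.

19.26

Strategy P: R₀ = 0.51×20 + 0.33×18 + 0.26×12 = 19.2600
Strategy Q: R₀ = 0.61×24 + 0.41×3 + 0.30×7 = 17.9700
Strategy R: R₀ = 0.68×4 + 0.41×14 + 0.23×4 = 9.3800
Highest R₀: strategy P with 19.2600.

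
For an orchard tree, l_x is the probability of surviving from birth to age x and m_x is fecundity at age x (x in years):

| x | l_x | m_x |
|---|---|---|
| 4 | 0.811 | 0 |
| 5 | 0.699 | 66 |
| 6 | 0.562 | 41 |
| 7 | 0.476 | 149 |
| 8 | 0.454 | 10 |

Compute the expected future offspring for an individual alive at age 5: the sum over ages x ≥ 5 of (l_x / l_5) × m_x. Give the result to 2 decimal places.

206.92

l_5 = 0.699. Conditional survival from age 5 to x is l_x / l_5.
  x=5: (0.699/0.699) × 66 = 66.0000
  x=6: (0.562/0.699) × 41 = 32.9642
  x=7: (0.476/0.699) × 149 = 101.4649
  x=8: (0.454/0.699) × 10 = 6.4950
Sum = 66.0000 + 32.9642 + 101.4649 + 6.4950 = 206.9242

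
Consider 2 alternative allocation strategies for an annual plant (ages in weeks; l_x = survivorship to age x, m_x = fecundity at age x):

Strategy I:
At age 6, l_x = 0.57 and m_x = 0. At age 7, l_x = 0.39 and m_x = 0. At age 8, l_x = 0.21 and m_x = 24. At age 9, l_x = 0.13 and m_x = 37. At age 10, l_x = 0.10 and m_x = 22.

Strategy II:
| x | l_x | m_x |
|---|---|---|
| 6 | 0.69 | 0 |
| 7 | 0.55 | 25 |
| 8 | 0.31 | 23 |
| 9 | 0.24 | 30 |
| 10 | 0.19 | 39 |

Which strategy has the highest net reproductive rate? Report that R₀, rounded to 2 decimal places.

35.49

Strategy I: R₀ = 0.57×0 + 0.39×0 + 0.21×24 + 0.13×37 + 0.10×22 = 12.0500
Strategy II: R₀ = 0.69×0 + 0.55×25 + 0.31×23 + 0.24×30 + 0.19×39 = 35.4900
Highest R₀: strategy II with 35.4900.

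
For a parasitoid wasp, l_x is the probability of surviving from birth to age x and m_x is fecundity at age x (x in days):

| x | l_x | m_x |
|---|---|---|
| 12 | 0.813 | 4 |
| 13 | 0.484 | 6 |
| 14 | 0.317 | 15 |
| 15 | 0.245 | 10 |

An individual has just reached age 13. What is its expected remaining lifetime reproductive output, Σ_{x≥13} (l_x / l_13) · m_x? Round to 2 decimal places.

20.89

l_13 = 0.484. Conditional survival from age 13 to x is l_x / l_13.
  x=13: (0.484/0.484) × 6 = 6.0000
  x=14: (0.317/0.484) × 15 = 9.8244
  x=15: (0.245/0.484) × 10 = 5.0620
Sum = 6.0000 + 9.8244 + 5.0620 = 20.8864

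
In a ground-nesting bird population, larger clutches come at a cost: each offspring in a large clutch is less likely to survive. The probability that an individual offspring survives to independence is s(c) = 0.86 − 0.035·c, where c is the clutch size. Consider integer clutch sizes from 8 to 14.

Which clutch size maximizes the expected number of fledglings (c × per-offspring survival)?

Expected fledglings = c × s(c):
  c=8: 8 × 0.580 = 4.640
  c=9: 9 × 0.545 = 4.905
  c=10: 10 × 0.510 = 5.100
  c=11: 11 × 0.475 = 5.225
  c=12: 12 × 0.440 = 5.280
  c=13: 13 × 0.405 = 5.265
  c=14: 14 × 0.370 = 5.180
Maximum at c = 12 (5.280 fledglings).

12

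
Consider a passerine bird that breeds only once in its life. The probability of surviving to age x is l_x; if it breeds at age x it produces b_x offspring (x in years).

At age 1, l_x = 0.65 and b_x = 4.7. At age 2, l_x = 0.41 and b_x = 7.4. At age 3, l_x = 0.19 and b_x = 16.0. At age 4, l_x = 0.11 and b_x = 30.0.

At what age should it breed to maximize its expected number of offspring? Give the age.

Expected offspring if breeding at age x = l_x × b_x:
  age 1: 0.65 × 4.7 = 3.055
  age 2: 0.41 × 7.4 = 3.034
  age 3: 0.19 × 16.0 = 3.040
  age 4: 0.11 × 30.0 = 3.300
Maximum at age 4 (3.300).

4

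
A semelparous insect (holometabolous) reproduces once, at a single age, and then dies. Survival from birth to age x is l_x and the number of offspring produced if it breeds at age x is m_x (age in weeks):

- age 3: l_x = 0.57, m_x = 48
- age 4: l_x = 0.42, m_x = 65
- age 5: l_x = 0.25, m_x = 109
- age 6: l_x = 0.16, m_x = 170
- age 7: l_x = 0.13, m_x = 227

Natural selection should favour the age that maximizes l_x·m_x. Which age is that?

Expected offspring if breeding at age x = l_x × m_x:
  age 3: 0.57 × 48 = 27.360
  age 4: 0.42 × 65 = 27.300
  age 5: 0.25 × 109 = 27.250
  age 6: 0.16 × 170 = 27.200
  age 7: 0.13 × 227 = 29.510
Maximum at age 7 (29.510).

7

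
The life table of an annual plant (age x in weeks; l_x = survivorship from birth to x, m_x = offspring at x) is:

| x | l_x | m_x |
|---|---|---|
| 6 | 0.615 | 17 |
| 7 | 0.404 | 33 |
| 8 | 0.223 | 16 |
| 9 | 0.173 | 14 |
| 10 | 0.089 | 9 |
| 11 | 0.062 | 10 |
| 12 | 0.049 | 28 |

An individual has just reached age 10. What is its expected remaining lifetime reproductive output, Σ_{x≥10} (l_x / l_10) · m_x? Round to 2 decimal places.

l_10 = 0.089. Conditional survival from age 10 to x is l_x / l_10.
  x=10: (0.089/0.089) × 9 = 9.0000
  x=11: (0.062/0.089) × 10 = 6.9663
  x=12: (0.049/0.089) × 28 = 15.4157
Sum = 9.0000 + 6.9663 + 15.4157 = 31.3820

31.38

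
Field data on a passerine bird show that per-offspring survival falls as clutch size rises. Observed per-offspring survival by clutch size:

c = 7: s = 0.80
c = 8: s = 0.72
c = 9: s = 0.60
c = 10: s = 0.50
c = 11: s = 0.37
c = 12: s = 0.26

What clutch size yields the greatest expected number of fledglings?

8

Expected fledglings = c × s(c):
  c=7: 7 × 0.80 = 5.600
  c=8: 8 × 0.72 = 5.760
  c=9: 9 × 0.60 = 5.400
  c=10: 10 × 0.50 = 5.000
  c=11: 11 × 0.37 = 4.070
  c=12: 12 × 0.26 = 3.120
Maximum at c = 8 (5.760 fledglings).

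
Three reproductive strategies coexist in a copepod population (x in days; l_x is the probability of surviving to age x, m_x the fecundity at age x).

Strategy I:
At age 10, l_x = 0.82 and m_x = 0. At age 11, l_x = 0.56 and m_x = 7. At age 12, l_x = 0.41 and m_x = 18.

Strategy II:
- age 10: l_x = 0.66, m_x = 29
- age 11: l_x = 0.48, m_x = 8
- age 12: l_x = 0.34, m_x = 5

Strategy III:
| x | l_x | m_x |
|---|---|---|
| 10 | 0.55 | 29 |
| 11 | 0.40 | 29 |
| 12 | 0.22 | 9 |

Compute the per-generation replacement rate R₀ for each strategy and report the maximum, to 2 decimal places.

29.53

Strategy I: R₀ = 0.82×0 + 0.56×7 + 0.41×18 = 11.3000
Strategy II: R₀ = 0.66×29 + 0.48×8 + 0.34×5 = 24.6800
Strategy III: R₀ = 0.55×29 + 0.40×29 + 0.22×9 = 29.5300
Highest R₀: strategy III with 29.5300.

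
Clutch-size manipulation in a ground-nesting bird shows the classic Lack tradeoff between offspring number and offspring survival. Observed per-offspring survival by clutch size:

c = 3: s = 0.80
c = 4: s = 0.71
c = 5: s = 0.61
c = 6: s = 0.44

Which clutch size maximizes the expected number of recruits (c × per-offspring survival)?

Expected recruits = c × s(c):
  c=3: 3 × 0.80 = 2.400
  c=4: 4 × 0.71 = 2.840
  c=5: 5 × 0.61 = 3.050
  c=6: 6 × 0.44 = 2.640
Maximum at c = 5 (3.050 recruits).

5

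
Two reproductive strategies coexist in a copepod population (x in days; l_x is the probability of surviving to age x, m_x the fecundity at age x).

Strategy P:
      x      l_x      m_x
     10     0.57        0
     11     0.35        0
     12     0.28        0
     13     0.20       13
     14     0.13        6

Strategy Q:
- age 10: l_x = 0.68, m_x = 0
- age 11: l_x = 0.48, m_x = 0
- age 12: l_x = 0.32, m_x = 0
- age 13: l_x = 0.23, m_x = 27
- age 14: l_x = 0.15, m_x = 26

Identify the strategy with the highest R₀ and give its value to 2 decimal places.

10.11

Strategy P: R₀ = 0.57×0 + 0.35×0 + 0.28×0 + 0.20×13 + 0.13×6 = 3.3800
Strategy Q: R₀ = 0.68×0 + 0.48×0 + 0.32×0 + 0.23×27 + 0.15×26 = 10.1100
Highest R₀: strategy Q with 10.1100.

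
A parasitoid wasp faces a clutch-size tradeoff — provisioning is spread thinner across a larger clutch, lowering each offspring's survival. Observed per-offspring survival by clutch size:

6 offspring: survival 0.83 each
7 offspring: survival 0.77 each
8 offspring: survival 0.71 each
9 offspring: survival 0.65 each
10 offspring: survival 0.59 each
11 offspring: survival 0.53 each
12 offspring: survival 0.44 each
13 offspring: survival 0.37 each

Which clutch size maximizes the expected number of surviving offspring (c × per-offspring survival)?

10

Expected surviving offspring = c × s(c):
  c=6: 6 × 0.83 = 4.980
  c=7: 7 × 0.77 = 5.390
  c=8: 8 × 0.71 = 5.680
  c=9: 9 × 0.65 = 5.850
  c=10: 10 × 0.59 = 5.900
  c=11: 11 × 0.53 = 5.830
  c=12: 12 × 0.44 = 5.280
  c=13: 13 × 0.37 = 4.810
Maximum at c = 10 (5.900 surviving offspring).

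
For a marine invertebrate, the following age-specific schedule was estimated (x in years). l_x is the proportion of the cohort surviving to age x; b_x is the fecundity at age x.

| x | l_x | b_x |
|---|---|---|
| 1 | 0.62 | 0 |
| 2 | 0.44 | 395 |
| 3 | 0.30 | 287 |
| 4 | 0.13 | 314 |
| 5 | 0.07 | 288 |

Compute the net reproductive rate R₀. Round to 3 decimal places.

R₀ = Σ l_x b_x:
  age 1: 0.62 × 0 = 0.0000
  age 2: 0.44 × 395 = 173.8000
  age 3: 0.30 × 287 = 86.1000
  age 4: 0.13 × 314 = 40.8200
  age 5: 0.07 × 288 = 20.1600
R₀ = 0.0000 + 173.8000 + 86.1000 + 40.8200 + 20.1600 = 320.8800

320.880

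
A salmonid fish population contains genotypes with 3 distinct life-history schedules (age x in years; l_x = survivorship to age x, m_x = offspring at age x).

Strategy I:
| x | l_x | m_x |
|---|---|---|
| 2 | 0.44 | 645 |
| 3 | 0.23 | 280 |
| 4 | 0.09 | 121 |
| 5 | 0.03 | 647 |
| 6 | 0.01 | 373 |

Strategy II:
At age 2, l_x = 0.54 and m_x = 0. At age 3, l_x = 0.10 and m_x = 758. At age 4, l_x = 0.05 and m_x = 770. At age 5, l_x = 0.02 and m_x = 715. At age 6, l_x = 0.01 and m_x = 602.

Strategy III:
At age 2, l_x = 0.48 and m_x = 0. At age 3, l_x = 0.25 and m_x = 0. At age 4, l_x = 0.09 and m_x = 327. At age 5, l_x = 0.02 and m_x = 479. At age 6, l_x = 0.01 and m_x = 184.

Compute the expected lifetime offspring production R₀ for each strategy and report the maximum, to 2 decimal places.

Strategy I: R₀ = 0.44×645 + 0.23×280 + 0.09×121 + 0.03×647 + 0.01×373 = 382.2300
Strategy II: R₀ = 0.54×0 + 0.10×758 + 0.05×770 + 0.02×715 + 0.01×602 = 134.6200
Strategy III: R₀ = 0.48×0 + 0.25×0 + 0.09×327 + 0.02×479 + 0.01×184 = 40.8500
Highest R₀: strategy I with 382.2300.

382.23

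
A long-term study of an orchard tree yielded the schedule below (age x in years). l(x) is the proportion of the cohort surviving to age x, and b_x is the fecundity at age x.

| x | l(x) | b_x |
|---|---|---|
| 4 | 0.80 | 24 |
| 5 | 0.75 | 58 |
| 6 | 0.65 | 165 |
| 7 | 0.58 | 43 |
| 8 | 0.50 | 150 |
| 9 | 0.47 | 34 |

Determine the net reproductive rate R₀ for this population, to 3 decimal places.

R₀ = Σ l(x) b_x:
  age 4: 0.80 × 24 = 19.2000
  age 5: 0.75 × 58 = 43.5000
  age 6: 0.65 × 165 = 107.2500
  age 7: 0.58 × 43 = 24.9400
  age 8: 0.50 × 150 = 75.0000
  age 9: 0.47 × 34 = 15.9800
R₀ = 19.2000 + 43.5000 + 107.2500 + 24.9400 + 75.0000 + 15.9800 = 285.8700

285.870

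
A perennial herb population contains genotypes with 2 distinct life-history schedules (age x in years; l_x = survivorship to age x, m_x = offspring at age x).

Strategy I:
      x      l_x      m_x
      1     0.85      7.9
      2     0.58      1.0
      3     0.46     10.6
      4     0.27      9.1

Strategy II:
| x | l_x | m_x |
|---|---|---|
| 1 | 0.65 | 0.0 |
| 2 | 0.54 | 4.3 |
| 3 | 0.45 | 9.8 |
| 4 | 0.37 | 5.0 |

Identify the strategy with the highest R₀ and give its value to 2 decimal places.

Strategy I: R₀ = 0.85×7.9 + 0.58×1.0 + 0.46×10.6 + 0.27×9.1 = 14.6280
Strategy II: R₀ = 0.65×0.0 + 0.54×4.3 + 0.45×9.8 + 0.37×5.0 = 8.5820
Highest R₀: strategy I with 14.6280.

14.63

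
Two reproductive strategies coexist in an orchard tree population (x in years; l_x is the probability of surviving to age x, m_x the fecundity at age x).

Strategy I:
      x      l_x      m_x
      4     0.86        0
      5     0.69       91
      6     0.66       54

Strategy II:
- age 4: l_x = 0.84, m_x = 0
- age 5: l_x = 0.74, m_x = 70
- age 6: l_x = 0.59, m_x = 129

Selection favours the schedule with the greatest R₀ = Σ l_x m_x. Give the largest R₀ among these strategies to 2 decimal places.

127.91

Strategy I: R₀ = 0.86×0 + 0.69×91 + 0.66×54 = 98.4300
Strategy II: R₀ = 0.84×0 + 0.74×70 + 0.59×129 = 127.9100
Highest R₀: strategy II with 127.9100.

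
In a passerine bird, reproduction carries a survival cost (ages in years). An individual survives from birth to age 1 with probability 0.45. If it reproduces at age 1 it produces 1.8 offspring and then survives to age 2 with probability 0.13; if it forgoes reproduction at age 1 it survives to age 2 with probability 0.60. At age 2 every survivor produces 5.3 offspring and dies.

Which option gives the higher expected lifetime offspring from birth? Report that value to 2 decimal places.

1.43

breed at age 1: R₀ = 0.45 × (1.8 + 0.13 × 5.3) = 0.45 × 2.4890 = 1.1200
delay to age 2: R₀ = 0.45 × (0.60 × 5.3) = 0.45 × 3.1800 = 1.4310
Higher: delay to age 2 (1.4310).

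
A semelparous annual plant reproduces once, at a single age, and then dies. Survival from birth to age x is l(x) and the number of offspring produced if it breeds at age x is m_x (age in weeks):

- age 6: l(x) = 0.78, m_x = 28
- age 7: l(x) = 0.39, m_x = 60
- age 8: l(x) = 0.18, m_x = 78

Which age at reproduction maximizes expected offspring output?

7

Expected offspring if breeding at age x = l(x) × m_x:
  age 6: 0.78 × 28 = 21.840
  age 7: 0.39 × 60 = 23.400
  age 8: 0.18 × 78 = 14.040
Maximum at age 7 (23.400).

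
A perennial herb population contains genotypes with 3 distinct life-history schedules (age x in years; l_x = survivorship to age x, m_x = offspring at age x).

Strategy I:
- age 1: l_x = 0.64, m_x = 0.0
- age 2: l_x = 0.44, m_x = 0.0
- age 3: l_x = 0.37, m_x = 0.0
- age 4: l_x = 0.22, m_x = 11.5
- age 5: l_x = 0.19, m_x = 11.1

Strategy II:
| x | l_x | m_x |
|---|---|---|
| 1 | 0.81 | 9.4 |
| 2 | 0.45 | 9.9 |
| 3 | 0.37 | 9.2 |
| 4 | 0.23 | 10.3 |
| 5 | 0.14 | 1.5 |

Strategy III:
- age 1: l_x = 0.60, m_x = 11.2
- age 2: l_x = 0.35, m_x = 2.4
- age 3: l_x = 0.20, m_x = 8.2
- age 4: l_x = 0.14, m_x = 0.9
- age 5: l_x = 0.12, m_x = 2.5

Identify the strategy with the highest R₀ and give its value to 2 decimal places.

18.05

Strategy I: R₀ = 0.64×0.0 + 0.44×0.0 + 0.37×0.0 + 0.22×11.5 + 0.19×11.1 = 4.6390
Strategy II: R₀ = 0.81×9.4 + 0.45×9.9 + 0.37×9.2 + 0.23×10.3 + 0.14×1.5 = 18.0520
Strategy III: R₀ = 0.60×11.2 + 0.35×2.4 + 0.20×8.2 + 0.14×0.9 + 0.12×2.5 = 9.6260
Highest R₀: strategy II with 18.0520.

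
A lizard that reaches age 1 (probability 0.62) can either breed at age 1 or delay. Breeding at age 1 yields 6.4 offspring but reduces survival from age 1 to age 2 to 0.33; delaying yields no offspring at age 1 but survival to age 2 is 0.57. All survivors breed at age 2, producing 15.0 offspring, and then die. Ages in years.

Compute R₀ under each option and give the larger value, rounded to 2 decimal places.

breed at age 1: R₀ = 0.62 × (6.4 + 0.33 × 15.0) = 0.62 × 11.3500 = 7.0370
delay to age 2: R₀ = 0.62 × (0.57 × 15.0) = 0.62 × 8.5500 = 5.3010
Higher: breed at age 1 (7.0370).

7.04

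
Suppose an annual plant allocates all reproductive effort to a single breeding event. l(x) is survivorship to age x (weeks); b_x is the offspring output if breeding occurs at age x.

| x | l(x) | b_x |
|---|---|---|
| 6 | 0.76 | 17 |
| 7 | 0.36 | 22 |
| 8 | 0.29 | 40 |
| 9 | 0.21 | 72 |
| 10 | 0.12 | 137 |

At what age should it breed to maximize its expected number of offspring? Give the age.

Expected offspring if breeding at age x = l(x) × b_x:
  age 6: 0.76 × 17 = 12.920
  age 7: 0.36 × 22 = 7.920
  age 8: 0.29 × 40 = 11.600
  age 9: 0.21 × 72 = 15.120
  age 10: 0.12 × 137 = 16.440
Maximum at age 10 (16.440).

10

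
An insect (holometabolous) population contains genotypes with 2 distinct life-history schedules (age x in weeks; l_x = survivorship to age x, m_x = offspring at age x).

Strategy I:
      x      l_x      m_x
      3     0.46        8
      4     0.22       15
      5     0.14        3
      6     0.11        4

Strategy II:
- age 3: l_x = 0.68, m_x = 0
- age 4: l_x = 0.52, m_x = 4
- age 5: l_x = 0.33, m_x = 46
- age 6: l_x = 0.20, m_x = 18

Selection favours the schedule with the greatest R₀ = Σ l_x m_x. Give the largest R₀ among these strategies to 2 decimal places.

Strategy I: R₀ = 0.46×8 + 0.22×15 + 0.14×3 + 0.11×4 = 7.8400
Strategy II: R₀ = 0.68×0 + 0.52×4 + 0.33×46 + 0.20×18 = 20.8600
Highest R₀: strategy II with 20.8600.

20.86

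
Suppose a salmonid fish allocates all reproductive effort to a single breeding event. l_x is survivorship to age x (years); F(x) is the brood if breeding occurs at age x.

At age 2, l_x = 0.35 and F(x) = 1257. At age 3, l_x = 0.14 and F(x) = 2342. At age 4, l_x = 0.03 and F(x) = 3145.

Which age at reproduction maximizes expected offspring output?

Expected offspring if breeding at age x = l_x × F(x):
  age 2: 0.35 × 1257 = 439.950
  age 3: 0.14 × 2342 = 327.880
  age 4: 0.03 × 3145 = 94.350
Maximum at age 2 (439.950).

2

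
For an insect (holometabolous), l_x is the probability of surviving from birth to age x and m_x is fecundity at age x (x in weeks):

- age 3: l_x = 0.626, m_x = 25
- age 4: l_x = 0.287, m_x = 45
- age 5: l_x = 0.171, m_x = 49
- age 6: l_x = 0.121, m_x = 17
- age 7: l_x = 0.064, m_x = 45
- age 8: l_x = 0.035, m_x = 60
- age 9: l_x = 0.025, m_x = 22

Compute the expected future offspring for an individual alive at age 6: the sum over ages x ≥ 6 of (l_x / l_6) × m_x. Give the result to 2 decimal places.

l_6 = 0.121. Conditional survival from age 6 to x is l_x / l_6.
  x=6: (0.121/0.121) × 17 = 17.0000
  x=7: (0.064/0.121) × 45 = 23.8017
  x=8: (0.035/0.121) × 60 = 17.3554
  x=9: (0.025/0.121) × 22 = 4.5455
Sum = 17.0000 + 23.8017 + 17.3554 + 4.5455 = 62.7025

62.70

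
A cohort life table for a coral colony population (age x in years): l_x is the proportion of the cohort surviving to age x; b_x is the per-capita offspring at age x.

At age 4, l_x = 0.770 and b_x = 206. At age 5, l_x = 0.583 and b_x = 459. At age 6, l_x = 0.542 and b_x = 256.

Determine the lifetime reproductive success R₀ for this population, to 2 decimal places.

R₀ = Σ l_x b_x:
  age 4: 0.770 × 206 = 158.6200
  age 5: 0.583 × 459 = 267.5970
  age 6: 0.542 × 256 = 138.7520
R₀ = 158.6200 + 267.5970 + 138.7520 = 564.9690

564.97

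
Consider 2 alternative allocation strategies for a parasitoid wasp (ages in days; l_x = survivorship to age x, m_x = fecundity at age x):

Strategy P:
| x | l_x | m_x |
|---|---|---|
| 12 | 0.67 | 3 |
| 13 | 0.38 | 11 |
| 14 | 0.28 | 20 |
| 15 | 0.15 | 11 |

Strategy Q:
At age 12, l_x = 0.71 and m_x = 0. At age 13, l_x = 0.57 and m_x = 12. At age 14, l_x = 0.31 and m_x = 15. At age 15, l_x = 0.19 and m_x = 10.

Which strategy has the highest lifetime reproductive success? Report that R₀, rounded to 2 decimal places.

13.44

Strategy P: R₀ = 0.67×3 + 0.38×11 + 0.28×20 + 0.15×11 = 13.4400
Strategy Q: R₀ = 0.71×0 + 0.57×12 + 0.31×15 + 0.19×10 = 13.3900
Highest R₀: strategy P with 13.4400.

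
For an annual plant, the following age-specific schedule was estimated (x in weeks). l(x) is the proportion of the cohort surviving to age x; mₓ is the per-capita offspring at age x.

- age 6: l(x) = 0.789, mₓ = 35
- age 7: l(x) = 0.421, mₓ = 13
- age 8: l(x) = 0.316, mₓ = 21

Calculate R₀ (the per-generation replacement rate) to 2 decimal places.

39.72

R₀ = Σ l(x) mₓ:
  age 6: 0.789 × 35 = 27.6150
  age 7: 0.421 × 13 = 5.4730
  age 8: 0.316 × 21 = 6.6360
R₀ = 27.6150 + 5.4730 + 6.6360 = 39.7240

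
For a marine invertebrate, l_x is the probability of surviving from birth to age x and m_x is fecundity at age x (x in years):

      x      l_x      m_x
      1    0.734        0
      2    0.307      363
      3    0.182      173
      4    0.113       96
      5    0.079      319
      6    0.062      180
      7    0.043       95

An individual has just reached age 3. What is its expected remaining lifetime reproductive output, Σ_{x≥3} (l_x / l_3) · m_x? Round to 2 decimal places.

l_3 = 0.182. Conditional survival from age 3 to x is l_x / l_3.
  x=3: (0.182/0.182) × 173 = 173.0000
  x=4: (0.113/0.182) × 96 = 59.6044
  x=5: (0.079/0.182) × 319 = 138.4670
  x=6: (0.062/0.182) × 180 = 61.3187
  x=7: (0.043/0.182) × 95 = 22.4451
Sum = 173.0000 + 59.6044 + 138.4670 + 61.3187 + 22.4451 = 454.8352

454.84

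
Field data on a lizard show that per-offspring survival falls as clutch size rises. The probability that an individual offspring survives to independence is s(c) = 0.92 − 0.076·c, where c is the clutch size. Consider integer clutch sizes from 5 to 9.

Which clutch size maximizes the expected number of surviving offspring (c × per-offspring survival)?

Expected surviving offspring = c × s(c):
  c=5: 5 × 0.540 = 2.700
  c=6: 6 × 0.464 = 2.784
  c=7: 7 × 0.388 = 2.716
  c=8: 8 × 0.312 = 2.496
  c=9: 9 × 0.236 = 2.124
Maximum at c = 6 (2.784 surviving offspring).

6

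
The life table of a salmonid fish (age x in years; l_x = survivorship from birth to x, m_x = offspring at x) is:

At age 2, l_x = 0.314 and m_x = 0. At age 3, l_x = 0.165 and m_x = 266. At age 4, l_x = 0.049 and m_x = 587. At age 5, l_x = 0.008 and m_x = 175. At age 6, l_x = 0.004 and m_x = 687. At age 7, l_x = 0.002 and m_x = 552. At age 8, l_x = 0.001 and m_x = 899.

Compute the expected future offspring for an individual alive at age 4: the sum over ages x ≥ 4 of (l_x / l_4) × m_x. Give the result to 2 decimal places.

712.53

l_4 = 0.049. Conditional survival from age 4 to x is l_x / l_4.
  x=4: (0.049/0.049) × 587 = 587.0000
  x=5: (0.008/0.049) × 175 = 28.5714
  x=6: (0.004/0.049) × 687 = 56.0816
  x=7: (0.002/0.049) × 552 = 22.5306
  x=8: (0.001/0.049) × 899 = 18.3469
Sum = 587.0000 + 28.5714 + 56.0816 + 22.5306 + 18.3469 = 712.5306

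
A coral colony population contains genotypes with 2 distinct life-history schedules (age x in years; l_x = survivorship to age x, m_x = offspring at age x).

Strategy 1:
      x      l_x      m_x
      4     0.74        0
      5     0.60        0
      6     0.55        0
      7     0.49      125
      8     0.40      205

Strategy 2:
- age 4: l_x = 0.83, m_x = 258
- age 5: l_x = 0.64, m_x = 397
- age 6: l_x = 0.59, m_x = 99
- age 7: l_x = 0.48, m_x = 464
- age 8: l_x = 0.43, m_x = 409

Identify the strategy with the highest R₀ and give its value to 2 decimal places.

925.22

Strategy 1: R₀ = 0.74×0 + 0.60×0 + 0.55×0 + 0.49×125 + 0.40×205 = 143.2500
Strategy 2: R₀ = 0.83×258 + 0.64×397 + 0.59×99 + 0.48×464 + 0.43×409 = 925.2200
Highest R₀: strategy 2 with 925.2200.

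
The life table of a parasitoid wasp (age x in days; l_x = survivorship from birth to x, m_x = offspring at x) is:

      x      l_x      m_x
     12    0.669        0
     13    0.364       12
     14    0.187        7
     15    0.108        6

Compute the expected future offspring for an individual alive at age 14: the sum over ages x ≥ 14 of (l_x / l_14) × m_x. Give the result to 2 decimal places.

10.47

l_14 = 0.187. Conditional survival from age 14 to x is l_x / l_14.
  x=14: (0.187/0.187) × 7 = 7.0000
  x=15: (0.108/0.187) × 6 = 3.4652
Sum = 7.0000 + 3.4652 = 10.4652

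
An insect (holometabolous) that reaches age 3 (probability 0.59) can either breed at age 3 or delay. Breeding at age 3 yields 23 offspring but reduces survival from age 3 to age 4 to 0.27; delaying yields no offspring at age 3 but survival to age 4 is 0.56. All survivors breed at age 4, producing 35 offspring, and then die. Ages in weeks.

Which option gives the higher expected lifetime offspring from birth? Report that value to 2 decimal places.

19.15

breed at age 3: R₀ = 0.59 × (23 + 0.27 × 35) = 0.59 × 32.4500 = 19.1455
delay to age 4: R₀ = 0.59 × (0.56 × 35) = 0.59 × 19.6000 = 11.5640
Higher: breed at age 3 (19.1455).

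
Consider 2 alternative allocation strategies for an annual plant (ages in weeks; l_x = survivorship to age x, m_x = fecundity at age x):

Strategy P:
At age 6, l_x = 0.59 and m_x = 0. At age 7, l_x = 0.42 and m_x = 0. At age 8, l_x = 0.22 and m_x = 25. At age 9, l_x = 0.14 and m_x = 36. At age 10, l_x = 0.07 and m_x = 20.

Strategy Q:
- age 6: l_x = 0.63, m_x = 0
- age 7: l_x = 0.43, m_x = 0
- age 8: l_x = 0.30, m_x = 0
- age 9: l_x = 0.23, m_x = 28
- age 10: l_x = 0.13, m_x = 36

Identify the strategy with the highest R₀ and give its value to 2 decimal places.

11.94

Strategy P: R₀ = 0.59×0 + 0.42×0 + 0.22×25 + 0.14×36 + 0.07×20 = 11.9400
Strategy Q: R₀ = 0.63×0 + 0.43×0 + 0.30×0 + 0.23×28 + 0.13×36 = 11.1200
Highest R₀: strategy P with 11.9400.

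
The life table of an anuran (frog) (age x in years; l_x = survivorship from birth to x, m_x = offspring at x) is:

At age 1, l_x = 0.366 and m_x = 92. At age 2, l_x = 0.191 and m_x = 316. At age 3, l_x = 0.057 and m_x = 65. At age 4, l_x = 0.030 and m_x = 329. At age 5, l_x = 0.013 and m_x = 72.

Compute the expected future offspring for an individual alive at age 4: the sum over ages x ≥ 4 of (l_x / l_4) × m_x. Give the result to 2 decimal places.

l_4 = 0.030. Conditional survival from age 4 to x is l_x / l_4.
  x=4: (0.030/0.030) × 329 = 329.0000
  x=5: (0.013/0.030) × 72 = 31.2000
Sum = 329.0000 + 31.2000 = 360.2000

360.20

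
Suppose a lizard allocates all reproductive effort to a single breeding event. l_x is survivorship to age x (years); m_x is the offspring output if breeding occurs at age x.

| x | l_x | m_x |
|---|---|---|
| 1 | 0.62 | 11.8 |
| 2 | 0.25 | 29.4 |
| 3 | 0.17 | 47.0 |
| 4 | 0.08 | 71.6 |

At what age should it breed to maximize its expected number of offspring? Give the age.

3

Expected offspring if breeding at age x = l_x × m_x:
  age 1: 0.62 × 11.8 = 7.316
  age 2: 0.25 × 29.4 = 7.350
  age 3: 0.17 × 47.0 = 7.990
  age 4: 0.08 × 71.6 = 5.728
Maximum at age 3 (7.990).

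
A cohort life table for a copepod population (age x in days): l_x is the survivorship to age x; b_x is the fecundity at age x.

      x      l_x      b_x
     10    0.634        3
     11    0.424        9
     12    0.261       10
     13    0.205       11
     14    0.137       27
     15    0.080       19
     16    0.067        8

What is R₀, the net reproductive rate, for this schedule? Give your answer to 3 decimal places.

16.338

R₀ = Σ l_x b_x:
  age 10: 0.634 × 3 = 1.9020
  age 11: 0.424 × 9 = 3.8160
  age 12: 0.261 × 10 = 2.6100
  age 13: 0.205 × 11 = 2.2550
  age 14: 0.137 × 27 = 3.6990
  age 15: 0.080 × 19 = 1.5200
  age 16: 0.067 × 8 = 0.5360
R₀ = 1.9020 + 3.8160 + 2.6100 + 2.2550 + 3.6990 + 1.5200 + 0.5360 = 16.3380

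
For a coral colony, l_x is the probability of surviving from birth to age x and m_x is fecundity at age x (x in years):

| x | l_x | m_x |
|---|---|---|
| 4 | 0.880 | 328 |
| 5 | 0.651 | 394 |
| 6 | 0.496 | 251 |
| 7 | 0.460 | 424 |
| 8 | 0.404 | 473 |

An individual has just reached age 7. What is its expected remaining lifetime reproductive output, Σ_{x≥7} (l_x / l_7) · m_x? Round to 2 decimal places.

839.42

l_7 = 0.460. Conditional survival from age 7 to x is l_x / l_7.
  x=7: (0.460/0.460) × 424 = 424.0000
  x=8: (0.404/0.460) × 473 = 415.4174
Sum = 424.0000 + 415.4174 = 839.4174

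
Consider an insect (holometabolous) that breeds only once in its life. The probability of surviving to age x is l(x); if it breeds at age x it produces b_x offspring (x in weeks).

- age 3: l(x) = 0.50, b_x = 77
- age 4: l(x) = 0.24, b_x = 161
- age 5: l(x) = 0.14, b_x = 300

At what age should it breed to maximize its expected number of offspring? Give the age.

5

Expected offspring if breeding at age x = l(x) × b_x:
  age 3: 0.50 × 77 = 38.500
  age 4: 0.24 × 161 = 38.640
  age 5: 0.14 × 300 = 42.000
Maximum at age 5 (42.000).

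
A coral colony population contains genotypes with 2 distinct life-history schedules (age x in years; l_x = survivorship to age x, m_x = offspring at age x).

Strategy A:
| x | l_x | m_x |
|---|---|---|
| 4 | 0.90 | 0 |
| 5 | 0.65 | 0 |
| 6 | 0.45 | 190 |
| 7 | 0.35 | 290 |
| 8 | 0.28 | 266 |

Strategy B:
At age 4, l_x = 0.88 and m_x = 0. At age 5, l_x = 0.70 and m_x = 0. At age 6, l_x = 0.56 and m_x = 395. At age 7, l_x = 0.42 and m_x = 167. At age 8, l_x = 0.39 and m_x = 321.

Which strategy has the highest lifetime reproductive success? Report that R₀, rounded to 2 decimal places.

Strategy A: R₀ = 0.90×0 + 0.65×0 + 0.45×190 + 0.35×290 + 0.28×266 = 261.4800
Strategy B: R₀ = 0.88×0 + 0.70×0 + 0.56×395 + 0.42×167 + 0.39×321 = 416.5300
Highest R₀: strategy B with 416.5300.

416.53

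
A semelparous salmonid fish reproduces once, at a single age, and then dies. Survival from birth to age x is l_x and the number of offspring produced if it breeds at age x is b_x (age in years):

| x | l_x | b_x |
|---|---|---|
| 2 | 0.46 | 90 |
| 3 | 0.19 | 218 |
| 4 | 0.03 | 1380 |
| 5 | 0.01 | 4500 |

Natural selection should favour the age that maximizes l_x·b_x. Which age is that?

Expected offspring if breeding at age x = l_x × b_x:
  age 2: 0.46 × 90 = 41.400
  age 3: 0.19 × 218 = 41.420
  age 4: 0.03 × 1380 = 41.400
  age 5: 0.01 × 4500 = 45.000
Maximum at age 5 (45.000).

5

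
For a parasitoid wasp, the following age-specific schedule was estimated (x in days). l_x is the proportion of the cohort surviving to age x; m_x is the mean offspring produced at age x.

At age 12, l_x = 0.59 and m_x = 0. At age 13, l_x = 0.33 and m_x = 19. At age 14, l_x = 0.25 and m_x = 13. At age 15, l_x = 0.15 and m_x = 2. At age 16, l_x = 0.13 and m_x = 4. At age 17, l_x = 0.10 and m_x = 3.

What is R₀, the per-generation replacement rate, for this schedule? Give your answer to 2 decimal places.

R₀ = Σ l_x m_x:
  age 12: 0.59 × 0 = 0.0000
  age 13: 0.33 × 19 = 6.2700
  age 14: 0.25 × 13 = 3.2500
  age 15: 0.15 × 2 = 0.3000
  age 16: 0.13 × 4 = 0.5200
  age 17: 0.10 × 3 = 0.3000
R₀ = 0.0000 + 6.2700 + 3.2500 + 0.3000 + 0.5200 + 0.3000 = 10.6400

10.64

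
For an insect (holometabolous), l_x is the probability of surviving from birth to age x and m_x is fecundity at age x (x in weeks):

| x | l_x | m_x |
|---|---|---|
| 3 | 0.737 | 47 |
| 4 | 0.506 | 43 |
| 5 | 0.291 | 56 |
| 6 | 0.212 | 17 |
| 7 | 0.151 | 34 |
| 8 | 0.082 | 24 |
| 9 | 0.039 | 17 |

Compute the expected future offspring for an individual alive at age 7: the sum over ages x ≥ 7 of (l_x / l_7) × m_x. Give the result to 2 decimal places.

51.42

l_7 = 0.151. Conditional survival from age 7 to x is l_x / l_7.
  x=7: (0.151/0.151) × 34 = 34.0000
  x=8: (0.082/0.151) × 24 = 13.0331
  x=9: (0.039/0.151) × 17 = 4.3907
Sum = 34.0000 + 13.0331 + 4.3907 = 51.4238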